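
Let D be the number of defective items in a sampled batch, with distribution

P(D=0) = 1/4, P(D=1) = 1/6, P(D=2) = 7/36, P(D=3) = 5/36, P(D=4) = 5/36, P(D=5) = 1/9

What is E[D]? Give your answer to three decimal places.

E[D] = Σ d·P(D=d)
 = 0·1/4 + 1·1/6 + 2·7/36 + 3·5/36 + 4·5/36 + 5·1/9
 = 0 + 1/6 + 7/18 + 5/12 + 5/9 + 5/9
 = 25/12

2.083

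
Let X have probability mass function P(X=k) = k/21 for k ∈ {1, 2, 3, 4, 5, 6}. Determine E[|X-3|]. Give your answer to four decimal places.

1.7143

E[|X-3|] = Σ |x-3|·P(X=x)
 = 2·1/21 + 1·2/21 + 0·1/7 + 1·4/21 + 2·5/21 + 3·2/7
 = 2/21 + 2/21 + 0 + 4/21 + 10/21 + 6/7
 = 12/7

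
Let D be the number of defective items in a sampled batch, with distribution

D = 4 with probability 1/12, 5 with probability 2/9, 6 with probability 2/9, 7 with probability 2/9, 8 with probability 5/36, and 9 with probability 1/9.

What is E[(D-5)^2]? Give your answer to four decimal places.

E[(D-5)^2] = Σ (d-5)^2·P(D=d)
 = 1·1/12 + 0·2/9 + 1·2/9 + 4·2/9 + 9·5/36 + 16·1/9
 = 1/12 + 0 + 2/9 + 8/9 + 5/4 + 16/9
 = 38/9

4.2222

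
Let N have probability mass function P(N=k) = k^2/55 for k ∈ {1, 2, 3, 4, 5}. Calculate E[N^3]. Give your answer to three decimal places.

E[N^3] = Σ n^3·P(N=n)
 = 1·1/55 + 8·4/55 + 27·9/55 + 64·16/55 + 125·5/11
 = 1/55 + 32/55 + 243/55 + 1024/55 + 625/11
 = 885/11

80.455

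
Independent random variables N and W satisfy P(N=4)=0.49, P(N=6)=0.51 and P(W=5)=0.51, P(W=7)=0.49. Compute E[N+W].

E[N+W] = Σ_n Σ_w (n+w) · P(N=n)P(W=w)
 = 9·0.2499 + 11·0.2401 + 11·0.2601 + 13·0.2499
 = 2.2491 + 2.6411 + 2.8611 + 3.2487
 = 11

11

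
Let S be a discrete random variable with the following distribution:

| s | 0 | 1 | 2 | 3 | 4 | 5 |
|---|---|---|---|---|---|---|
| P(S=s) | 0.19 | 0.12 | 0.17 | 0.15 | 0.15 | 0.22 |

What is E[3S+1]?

8.83

E[3S+1] = Σ (3s+1)·P(S=s)
 = 1·0.19 + 4·0.12 + 7·0.17 + 10·0.15 + 13·0.15 + 16·0.22
 = 0.19 + 0.48 + 1.19 + 1.5 + 1.95 + 3.52
 = 8.83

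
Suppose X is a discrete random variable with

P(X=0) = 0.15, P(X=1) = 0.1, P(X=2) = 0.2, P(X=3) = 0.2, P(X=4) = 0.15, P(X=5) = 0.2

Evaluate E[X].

E[X] = Σ x·P(X=x)
 = 0·0.15 + 1·0.1 + 2·0.2 + 3·0.2 + 4·0.15 + 5·0.2
 = 0 + 0.1 + 0.4 + 0.6 + 0.6 + 1
 = 2.7

2.7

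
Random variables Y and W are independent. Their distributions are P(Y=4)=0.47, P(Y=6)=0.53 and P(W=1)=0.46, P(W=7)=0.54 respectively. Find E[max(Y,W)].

E[max(Y,W)] = Σ_y Σ_w max(y,w) · P(Y=y)P(W=w)
 = 4·0.2162 + 7·0.2538 + 6·0.2438 + 7·0.2862
 = 0.8648 + 1.7766 + 1.4628 + 2.0034
 = 6.1076

6.1076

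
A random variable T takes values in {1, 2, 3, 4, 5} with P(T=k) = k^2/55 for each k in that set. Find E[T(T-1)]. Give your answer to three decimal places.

13.709

E[T(T-1)] = Σ t(t-1)·P(T=t)
 = 0·1/55 + 2·4/55 + 6·9/55 + 12·16/55 + 20·5/11
 = 0 + 8/55 + 54/55 + 192/55 + 100/11
 = 754/55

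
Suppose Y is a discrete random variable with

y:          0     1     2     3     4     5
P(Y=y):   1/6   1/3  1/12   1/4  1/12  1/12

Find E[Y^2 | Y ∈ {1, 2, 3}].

4.375

P(Y ∈ {1, 2, 3}) = 1/3 + 1/12 + 1/4 = 2/3.
E[Y^2 | Y ∈ {1, 2, 3}] = [1·1/3 + 4·1/12 + 9·1/4] / (2/3)
 = 35/12 / (2/3)
 = 35/8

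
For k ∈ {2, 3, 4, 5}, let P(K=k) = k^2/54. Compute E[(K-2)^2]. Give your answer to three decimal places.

E[(K-2)^2] = Σ (k-2)^2·P(K=k)
 = 0·2/27 + 1·1/6 + 4·8/27 + 9·25/54
 = 0 + 1/6 + 32/27 + 25/6
 = 149/27

5.519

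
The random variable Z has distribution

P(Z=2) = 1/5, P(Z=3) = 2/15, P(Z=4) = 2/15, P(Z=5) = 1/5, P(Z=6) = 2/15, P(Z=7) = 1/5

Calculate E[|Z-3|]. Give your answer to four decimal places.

1.9333

E[|Z-3|] = Σ |z-3|·P(Z=z)
 = 1·1/5 + 0·2/15 + 1·2/15 + 2·1/5 + 3·2/15 + 4·1/5
 = 1/5 + 0 + 2/15 + 2/5 + 2/5 + 4/5
 = 29/15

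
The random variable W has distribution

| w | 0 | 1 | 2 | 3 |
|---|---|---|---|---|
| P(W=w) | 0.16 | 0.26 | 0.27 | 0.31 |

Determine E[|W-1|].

1.05

E[|W-1|] = Σ |w-1|·P(W=w)
 = 1·0.16 + 0·0.26 + 1·0.27 + 2·0.31
 = 0.16 + 0 + 0.27 + 0.62
 = 1.05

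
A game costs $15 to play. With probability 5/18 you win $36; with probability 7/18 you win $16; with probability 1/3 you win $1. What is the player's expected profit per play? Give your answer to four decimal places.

E[payout] = 36·5/18 + 16·7/18 + 1·1/3
 = 10 + 56/9 + 1/3
 = 149/9
Net = 149/9 - 15 = 14/9

1.5556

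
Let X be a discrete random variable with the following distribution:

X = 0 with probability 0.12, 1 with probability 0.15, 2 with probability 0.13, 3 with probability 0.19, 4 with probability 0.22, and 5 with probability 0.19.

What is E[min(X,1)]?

E[min(X,1)] = Σ min(x,1)·P(X=x)
 = 0·0.12 + 1·0.15 + 1·0.13 + 1·0.19 + 1·0.22 + 1·0.19
 = 0 + 0.15 + 0.13 + 0.19 + 0.22 + 0.19
 = 0.88

0.88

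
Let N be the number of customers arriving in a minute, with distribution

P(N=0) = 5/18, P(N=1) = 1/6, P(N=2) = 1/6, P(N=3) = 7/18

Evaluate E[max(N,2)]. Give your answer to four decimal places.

E[max(N,2)] = Σ max(n,2)·P(N=n)
 = 2·5/18 + 2·1/6 + 2·1/6 + 3·7/18
 = 5/9 + 1/3 + 1/3 + 7/6
 = 43/18

2.3889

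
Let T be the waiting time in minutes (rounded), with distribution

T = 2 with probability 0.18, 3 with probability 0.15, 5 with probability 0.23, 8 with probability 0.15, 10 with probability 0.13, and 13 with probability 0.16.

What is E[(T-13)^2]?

E[(T-13)^2] = Σ (t-13)^2·P(T=t)
 = 121·0.18 + 100·0.15 + 64·0.23 + 25·0.15 + 9·0.13 + 0·0.16
 = 21.78 + 15 + 14.72 + 3.75 + 1.17 + 0
 = 56.42

56.42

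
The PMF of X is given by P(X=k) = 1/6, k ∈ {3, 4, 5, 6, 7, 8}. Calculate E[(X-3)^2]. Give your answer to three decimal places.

9.167

E[(X-3)^2] = Σ (x-3)^2·P(X=x)
 = 0·1/6 + 1·1/6 + 4·1/6 + 9·1/6 + 16·1/6 + 25·1/6
 = 0 + 1/6 + 2/3 + 3/2 + 8/3 + 25/6
 = 55/6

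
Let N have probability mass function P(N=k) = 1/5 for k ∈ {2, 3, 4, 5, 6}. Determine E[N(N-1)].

14

E[N(N-1)] = Σ n(n-1)·P(N=n)
 = 2·1/5 + 6·1/5 + 12·1/5 + 20·1/5 + 30·1/5
 = 2/5 + 6/5 + 12/5 + 4 + 6
 = 14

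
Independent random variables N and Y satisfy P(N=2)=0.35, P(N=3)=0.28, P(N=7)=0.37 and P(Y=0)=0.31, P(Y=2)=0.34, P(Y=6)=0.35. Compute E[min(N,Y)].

E[min(N,Y)] = Σ_n Σ_y min(n,y) · P(N=n)P(Y=y)
 = 0·0.1085 + 2·0.119 + 2·0.1225 + 0·0.0868 + 2·0.0952 + 3·0.098 + 0·0.1147 + 2·0.1258 + 6·0.1295
 = 0 + 0.238 + 0.245 + 0 + 0.1904 + 0.294 + 0 + 0.2516 + 0.777
 = 1.996

1.996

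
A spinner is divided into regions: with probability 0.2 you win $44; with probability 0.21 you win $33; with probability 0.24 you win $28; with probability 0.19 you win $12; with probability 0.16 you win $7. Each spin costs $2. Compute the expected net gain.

E[payout] = 44·0.2 + 33·0.21 + 28·0.24 + 12·0.19 + 7·0.16
 = 8.8 + 6.93 + 6.72 + 2.28 + 1.12
 = 25.85
Net = 25.85 - 2 = 23.85

23.85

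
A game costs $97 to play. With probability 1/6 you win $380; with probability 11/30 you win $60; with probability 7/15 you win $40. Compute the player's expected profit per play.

E[payout] = 380·1/6 + 60·11/30 + 40·7/15
 = 190/3 + 22 + 56/3
 = 104
Net = 104 - 97 = 7

7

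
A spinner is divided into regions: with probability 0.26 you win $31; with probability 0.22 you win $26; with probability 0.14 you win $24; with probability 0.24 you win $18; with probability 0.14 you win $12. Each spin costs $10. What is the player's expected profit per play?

E[payout] = 31·0.26 + 26·0.22 + 24·0.14 + 18·0.24 + 12·0.14
 = 8.06 + 5.72 + 3.36 + 4.32 + 1.68
 = 23.14
Net = 23.14 - 10 = 13.14

13.14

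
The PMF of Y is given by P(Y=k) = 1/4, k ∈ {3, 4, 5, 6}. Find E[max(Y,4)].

E[max(Y,4)] = Σ max(y,4)·P(Y=y)
 = 4·1/4 + 4·1/4 + 5·1/4 + 6·1/4
 = 1 + 1 + 5/4 + 3/2
 = 19/4

4.75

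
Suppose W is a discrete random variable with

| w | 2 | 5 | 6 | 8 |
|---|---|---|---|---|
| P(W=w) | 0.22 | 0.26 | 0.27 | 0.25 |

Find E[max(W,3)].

E[max(W,3)] = Σ max(w,3)·P(W=w)
 = 3·0.22 + 5·0.26 + 6·0.27 + 8·0.25
 = 0.66 + 1.3 + 1.62 + 2
 = 5.58

5.58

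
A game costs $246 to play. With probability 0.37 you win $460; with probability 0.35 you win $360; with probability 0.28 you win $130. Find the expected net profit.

86.6

E[payout] = 460·0.37 + 360·0.35 + 130·0.28
 = 170.2 + 126 + 36.4
 = 332.6
Net = 332.6 - 246 = 86.6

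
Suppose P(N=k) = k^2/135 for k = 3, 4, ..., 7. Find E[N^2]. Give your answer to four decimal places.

E[N^2] = Σ n^2·P(N=n)
 = 9·1/15 + 16·16/135 + 25·5/27 + 36·4/15 + 49·49/135
 = 3/5 + 256/135 + 125/27 + 48/5 + 2401/135
 = 1553/45

34.5111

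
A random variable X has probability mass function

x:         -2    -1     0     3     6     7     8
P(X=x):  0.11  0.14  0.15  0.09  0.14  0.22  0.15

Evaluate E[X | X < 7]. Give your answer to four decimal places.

P(X < 7) = 0.11 + 0.14 + 0.15 + 0.09 + 0.14 = 0.63.
E[X | X < 7] = [(-2)·0.11 + (-1)·0.14 + 0·0.15 + 3·0.09 + 6·0.14] / 0.63
 = 0.75 / 0.63
 = 25/21

1.1905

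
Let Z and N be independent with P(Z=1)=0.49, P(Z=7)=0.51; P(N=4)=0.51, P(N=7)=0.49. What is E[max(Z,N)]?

E[max(Z,N)] = Σ_z Σ_n max(z,n) · P(Z=z)P(N=n)
 = 4·0.2499 + 7·0.2401 + 7·0.2601 + 7·0.2499
 = 0.9996 + 1.6807 + 1.8207 + 1.7493
 = 6.2503

6.2503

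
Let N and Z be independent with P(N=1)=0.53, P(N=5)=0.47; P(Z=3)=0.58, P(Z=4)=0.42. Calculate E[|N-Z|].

2.0252

E[|N-Z|] = Σ_n Σ_z |n-z| · P(N=n)P(Z=z)
 = 2·0.3074 + 3·0.2226 + 2·0.2726 + 1·0.1974
 = 0.6148 + 0.6678 + 0.5452 + 0.1974
 = 2.0252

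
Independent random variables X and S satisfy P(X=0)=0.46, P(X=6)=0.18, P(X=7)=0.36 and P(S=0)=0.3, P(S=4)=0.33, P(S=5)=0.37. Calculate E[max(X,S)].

E[max(X,S)] = Σ_x Σ_s max(x,s) · P(X=x)P(S=s)
 = 0·0.138 + 4·0.1518 + 5·0.1702 + 6·0.054 + 6·0.0594 + 6·0.0666 + 7·0.108 + 7·0.1188 + 7·0.1332
 = 0 + 0.6072 + 0.851 + 0.324 + 0.3564 + 0.3996 + 0.756 + 0.8316 + 0.9324
 = 5.0582

5.0582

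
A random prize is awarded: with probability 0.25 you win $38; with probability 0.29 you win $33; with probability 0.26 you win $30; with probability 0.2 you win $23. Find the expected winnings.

31.47

E[payout] = 38·0.25 + 33·0.29 + 30·0.26 + 23·0.2
 = 9.5 + 9.57 + 7.8 + 4.6
 = 31.47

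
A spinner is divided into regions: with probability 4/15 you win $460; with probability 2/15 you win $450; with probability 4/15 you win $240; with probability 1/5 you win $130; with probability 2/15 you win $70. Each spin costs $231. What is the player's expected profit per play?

E[payout] = 460·4/15 + 450·2/15 + 240·4/15 + 130·1/5 + 70·2/15
 = 368/3 + 60 + 64 + 26 + 28/3
 = 282
Net = 282 - 231 = 51

51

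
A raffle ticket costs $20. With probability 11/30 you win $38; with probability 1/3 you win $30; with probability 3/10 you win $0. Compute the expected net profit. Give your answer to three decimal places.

3.933

E[payout] = 38·11/30 + 30·1/3 + 0·3/10
 = 209/15 + 10 + 0
 = 359/15
Net = 359/15 - 20 = 59/15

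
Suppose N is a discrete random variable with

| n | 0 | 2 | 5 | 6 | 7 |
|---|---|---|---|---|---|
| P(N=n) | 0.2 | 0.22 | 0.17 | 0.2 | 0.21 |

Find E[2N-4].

3.92

E[2N-4] = Σ (2n-4)·P(N=n)
 = (-4)·0.2 + 0·0.22 + 6·0.17 + 8·0.2 + 10·0.21
 = (-0.8) + 0 + 1.02 + 1.6 + 2.1
 = 3.92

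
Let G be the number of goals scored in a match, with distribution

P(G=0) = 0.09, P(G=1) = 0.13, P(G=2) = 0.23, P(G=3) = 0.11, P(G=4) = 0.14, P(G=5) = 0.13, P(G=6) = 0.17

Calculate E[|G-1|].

E[|G-1|] = Σ |g-1|·P(G=g)
 = 1·0.09 + 0·0.13 + 1·0.23 + 2·0.11 + 3·0.14 + 4·0.13 + 5·0.17
 = 0.09 + 0 + 0.23 + 0.22 + 0.42 + 0.52 + 0.85
 = 2.33

2.33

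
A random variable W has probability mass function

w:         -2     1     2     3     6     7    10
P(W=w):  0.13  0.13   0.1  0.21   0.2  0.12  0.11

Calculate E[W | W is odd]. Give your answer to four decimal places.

3.4783

P(W is odd) = 0.13 + 0.21 + 0.12 = 0.46.
E[W | W is odd] = [1·0.13 + 3·0.21 + 7·0.12] / 0.46
 = 1.6 / 0.46
 = 80/23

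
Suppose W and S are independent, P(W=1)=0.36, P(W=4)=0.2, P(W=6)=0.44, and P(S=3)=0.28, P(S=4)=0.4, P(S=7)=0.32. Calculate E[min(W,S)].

3.0224

E[min(W,S)] = Σ_w Σ_s min(w,s) · P(W=w)P(S=s)
 = 1·0.1008 + 1·0.144 + 1·0.1152 + 3·0.056 + 4·0.08 + 4·0.064 + 3·0.1232 + 4·0.176 + 6·0.1408
 = 0.1008 + 0.144 + 0.1152 + 0.168 + 0.32 + 0.256 + 0.3696 + 0.704 + 0.8448
 = 3.0224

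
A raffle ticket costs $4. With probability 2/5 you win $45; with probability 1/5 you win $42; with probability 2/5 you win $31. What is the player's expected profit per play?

34.8

E[payout] = 45·2/5 + 42·1/5 + 31·2/5
 = 18 + 42/5 + 62/5
 = 194/5
Net = 194/5 - 4 = 174/5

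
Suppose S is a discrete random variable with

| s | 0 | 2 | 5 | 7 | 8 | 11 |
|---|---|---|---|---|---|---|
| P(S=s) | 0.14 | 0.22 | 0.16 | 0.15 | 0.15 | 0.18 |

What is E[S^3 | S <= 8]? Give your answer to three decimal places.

P(S <= 8) = 0.14 + 0.22 + 0.16 + 0.15 + 0.15 = 0.82.
E[S^3 | S <= 8] = [0·0.14 + 8·0.22 + 125·0.16 + 343·0.15 + 512·0.15] / 0.82
 = 150.01 / 0.82
 = 15001/82

182.939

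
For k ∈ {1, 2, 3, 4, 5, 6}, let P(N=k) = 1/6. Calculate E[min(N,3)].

E[min(N,3)] = Σ min(n,3)·P(N=n)
 = 1·1/6 + 2·1/6 + 3·1/6 + 3·1/6 + 3·1/6 + 3·1/6
 = 1/6 + 1/3 + 1/2 + 1/2 + 1/2 + 1/2
 = 5/2

2.5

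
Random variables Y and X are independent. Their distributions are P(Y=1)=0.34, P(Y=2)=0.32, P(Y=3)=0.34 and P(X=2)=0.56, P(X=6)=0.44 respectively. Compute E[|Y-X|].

E[|Y-X|] = Σ_y Σ_x |y-x| · P(Y=y)P(X=x)
 = 1·0.1904 + 5·0.1496 + 0·0.1792 + 4·0.1408 + 1·0.1904 + 3·0.1496
 = 0.1904 + 0.748 + 0 + 0.5632 + 0.1904 + 0.4488
 = 2.1408

2.1408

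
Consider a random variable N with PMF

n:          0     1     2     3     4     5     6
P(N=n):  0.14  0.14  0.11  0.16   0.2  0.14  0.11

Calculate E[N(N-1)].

9.68

E[N(N-1)] = Σ n(n-1)·P(N=n)
 = 0·0.14 + 0·0.14 + 2·0.11 + 6·0.16 + 12·0.2 + 20·0.14 + 30·0.11
 = 0 + 0 + 0.22 + 0.96 + 2.4 + 2.8 + 3.3
 = 9.68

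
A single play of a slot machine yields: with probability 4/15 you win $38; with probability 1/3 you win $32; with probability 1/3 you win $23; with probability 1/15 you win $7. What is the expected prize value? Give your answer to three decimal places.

E[payout] = 38·4/15 + 32·1/3 + 23·1/3 + 7·1/15
 = 152/15 + 32/3 + 23/3 + 7/15
 = 434/15

28.933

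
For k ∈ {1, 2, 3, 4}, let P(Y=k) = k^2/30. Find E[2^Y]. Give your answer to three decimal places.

E[2^Y] = Σ 2^y·P(Y=y)
 = 2·1/30 + 4·2/15 + 8·3/10 + 16·8/15
 = 1/15 + 8/15 + 12/5 + 128/15
 = 173/15

11.533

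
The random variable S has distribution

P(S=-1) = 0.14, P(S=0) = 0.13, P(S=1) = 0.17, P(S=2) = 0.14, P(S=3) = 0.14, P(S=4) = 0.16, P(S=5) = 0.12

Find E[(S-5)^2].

E[(S-5)^2] = Σ (s-5)^2·P(S=s)
 = 36·0.14 + 25·0.13 + 16·0.17 + 9·0.14 + 4·0.14 + 1·0.16 + 0·0.12
 = 5.04 + 3.25 + 2.72 + 1.26 + 0.56 + 0.16 + 0
 = 12.99

12.99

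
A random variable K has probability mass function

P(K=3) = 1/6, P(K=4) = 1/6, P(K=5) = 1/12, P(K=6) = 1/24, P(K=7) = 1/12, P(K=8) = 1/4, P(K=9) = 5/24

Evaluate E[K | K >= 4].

6.95

P(K >= 4) = 1/6 + 1/12 + 1/24 + 1/12 + 1/4 + 5/24 = 5/6.
E[K | K >= 4] = [4·1/6 + 5·1/12 + 6·1/24 + 7·1/12 + 8·1/4 + 9·5/24] / (5/6)
 = 139/24 / (5/6)
 = 139/20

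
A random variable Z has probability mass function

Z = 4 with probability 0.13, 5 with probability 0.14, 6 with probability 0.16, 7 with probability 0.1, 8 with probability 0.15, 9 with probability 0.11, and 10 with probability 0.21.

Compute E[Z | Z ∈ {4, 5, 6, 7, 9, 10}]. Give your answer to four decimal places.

P(Z ∈ {4, 5, 6, 7, 9, 10}) = 0.13 + 0.14 + 0.16 + 0.1 + 0.11 + 0.21 = 0.85.
E[Z | Z ∈ {4, 5, 6, 7, 9, 10}] = [4·0.13 + 5·0.14 + 6·0.16 + 7·0.1 + 9·0.11 + 10·0.21] / 0.85
 = 5.97 / 0.85
 = 597/85

7.0235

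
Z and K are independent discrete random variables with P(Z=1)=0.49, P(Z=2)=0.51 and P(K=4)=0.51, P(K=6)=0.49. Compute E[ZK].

E[ZK] = Σ_z Σ_k zk · P(Z=z)P(K=k)
 = 4·0.2499 + 6·0.2401 + 8·0.2601 + 12·0.2499
 = 0.9996 + 1.4406 + 2.0808 + 2.9988
 = 7.5198

7.5198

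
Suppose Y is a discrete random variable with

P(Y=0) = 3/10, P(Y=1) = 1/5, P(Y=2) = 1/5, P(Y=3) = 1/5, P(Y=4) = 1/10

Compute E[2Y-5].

E[2Y-5] = Σ (2y-5)·P(Y=y)
 = (-5)·3/10 + (-3)·1/5 + (-1)·1/5 + 1·1/5 + 3·1/10
 = (-3/2) + (-3/5) + (-1/5) + 1/5 + 3/10
 = -9/5

-1.8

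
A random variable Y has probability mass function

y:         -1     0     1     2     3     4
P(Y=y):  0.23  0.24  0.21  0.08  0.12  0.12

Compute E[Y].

0.98

E[Y] = Σ y·P(Y=y)
 = (-1)·0.23 + 0·0.24 + 1·0.21 + 2·0.08 + 3·0.12 + 4·0.12
 = (-0.23) + 0 + 0.21 + 0.16 + 0.36 + 0.48
 = 0.98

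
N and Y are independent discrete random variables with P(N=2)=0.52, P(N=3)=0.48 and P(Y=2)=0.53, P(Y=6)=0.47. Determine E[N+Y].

E[N+Y] = Σ_n Σ_y (n+y) · P(N=n)P(Y=y)
 = 4·0.2756 + 8·0.2444 + 5·0.2544 + 9·0.2256
 = 1.1024 + 1.9552 + 1.272 + 2.0304
 = 6.36

6.36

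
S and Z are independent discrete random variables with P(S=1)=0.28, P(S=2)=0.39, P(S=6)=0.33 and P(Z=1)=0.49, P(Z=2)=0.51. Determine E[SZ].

4.5904

E[SZ] = Σ_s Σ_z sz · P(S=s)P(Z=z)
 = 1·0.1372 + 2·0.1428 + 2·0.1911 + 4·0.1989 + 6·0.1617 + 12·0.1683
 = 0.1372 + 0.2856 + 0.3822 + 0.7956 + 0.9702 + 2.0196
 = 4.5904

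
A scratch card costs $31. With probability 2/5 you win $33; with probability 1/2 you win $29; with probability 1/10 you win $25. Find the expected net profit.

E[payout] = 33·2/5 + 29·1/2 + 25·1/10
 = 66/5 + 29/2 + 5/2
 = 151/5
Net = 151/5 - 31 = -4/5

-0.8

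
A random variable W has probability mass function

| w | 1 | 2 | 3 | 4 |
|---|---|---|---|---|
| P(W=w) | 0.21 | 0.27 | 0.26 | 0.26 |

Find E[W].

2.57

E[W] = Σ w·P(W=w)
 = 1·0.21 + 2·0.27 + 3·0.26 + 4·0.26
 = 0.21 + 0.54 + 0.78 + 1.04
 = 2.57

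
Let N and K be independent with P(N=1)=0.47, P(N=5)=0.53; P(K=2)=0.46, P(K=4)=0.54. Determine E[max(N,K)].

E[max(N,K)] = Σ_n Σ_k max(n,k) · P(N=n)P(K=k)
 = 2·0.2162 + 4·0.2538 + 5·0.2438 + 5·0.2862
 = 0.4324 + 1.0152 + 1.219 + 1.431
 = 4.0976

4.0976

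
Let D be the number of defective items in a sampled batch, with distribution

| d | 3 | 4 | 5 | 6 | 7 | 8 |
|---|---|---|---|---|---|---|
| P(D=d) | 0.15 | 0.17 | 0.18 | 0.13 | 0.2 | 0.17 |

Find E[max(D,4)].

E[max(D,4)] = Σ max(d,4)·P(D=d)
 = 4·0.15 + 4·0.17 + 5·0.18 + 6·0.13 + 7·0.2 + 8·0.17
 = 0.6 + 0.68 + 0.9 + 0.78 + 1.4 + 1.36
 = 5.72

5.72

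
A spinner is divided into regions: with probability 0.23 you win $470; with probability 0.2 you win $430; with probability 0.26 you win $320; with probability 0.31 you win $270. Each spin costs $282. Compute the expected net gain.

E[payout] = 470·0.23 + 430·0.2 + 320·0.26 + 270·0.31
 = 108.1 + 86 + 83.2 + 83.7
 = 361
Net = 361 - 282 = 79

79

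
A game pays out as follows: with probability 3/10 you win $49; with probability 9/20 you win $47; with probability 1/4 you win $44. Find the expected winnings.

46.85

E[payout] = 49·3/10 + 47·9/20 + 44·1/4
 = 147/10 + 423/20 + 11
 = 937/20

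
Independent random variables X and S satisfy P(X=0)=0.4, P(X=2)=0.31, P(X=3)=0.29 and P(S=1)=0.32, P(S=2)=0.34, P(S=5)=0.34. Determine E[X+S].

E[X+S] = Σ_x Σ_s (x+s) · P(X=x)P(S=s)
 = 1·0.128 + 2·0.136 + 5·0.136 + 3·0.0992 + 4·0.1054 + 7·0.1054 + 4·0.0928 + 5·0.0986 + 8·0.0986
 = 0.128 + 0.272 + 0.68 + 0.2976 + 0.4216 + 0.7378 + 0.3712 + 0.493 + 0.7888
 = 4.19

4.19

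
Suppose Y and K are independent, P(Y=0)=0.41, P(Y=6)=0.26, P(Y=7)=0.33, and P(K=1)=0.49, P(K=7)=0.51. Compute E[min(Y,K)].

2.2628

E[min(Y,K)] = Σ_y Σ_k min(y,k) · P(Y=y)P(K=k)
 = 0·0.2009 + 0·0.2091 + 1·0.1274 + 6·0.1326 + 1·0.1617 + 7·0.1683
 = 0 + 0 + 0.1274 + 0.7956 + 0.1617 + 1.1781
 = 2.2628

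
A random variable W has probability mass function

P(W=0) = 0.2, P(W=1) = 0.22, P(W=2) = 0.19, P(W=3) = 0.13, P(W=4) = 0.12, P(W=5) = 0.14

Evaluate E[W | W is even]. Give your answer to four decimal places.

P(W is even) = 0.2 + 0.19 + 0.12 = 0.51.
E[W | W is even] = [0·0.2 + 2·0.19 + 4·0.12] / 0.51
 = 0.86 / 0.51
 = 86/51

1.6863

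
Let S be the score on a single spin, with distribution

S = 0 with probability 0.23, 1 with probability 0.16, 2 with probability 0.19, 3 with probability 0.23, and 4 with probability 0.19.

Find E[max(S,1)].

E[max(S,1)] = Σ max(s,1)·P(S=s)
 = 1·0.23 + 1·0.16 + 2·0.19 + 3·0.23 + 4·0.19
 = 0.23 + 0.16 + 0.38 + 0.69 + 0.76
 = 2.22

2.22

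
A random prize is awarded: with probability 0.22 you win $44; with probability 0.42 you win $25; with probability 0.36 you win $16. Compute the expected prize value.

25.94

E[payout] = 44·0.22 + 25·0.42 + 16·0.36
 = 9.68 + 10.5 + 5.76
 = 25.94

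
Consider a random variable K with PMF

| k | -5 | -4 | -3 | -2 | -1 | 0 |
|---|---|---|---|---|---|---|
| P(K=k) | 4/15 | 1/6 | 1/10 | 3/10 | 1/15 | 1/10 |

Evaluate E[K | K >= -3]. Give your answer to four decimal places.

P(K >= -3) = 1/10 + 3/10 + 1/15 + 1/10 = 17/30.
E[K | K >= -3] = [(-3)·1/10 + (-2)·3/10 + (-1)·1/15 + 0·1/10] / (17/30)
 = -29/30 / (17/30)
 = -29/17

-1.7059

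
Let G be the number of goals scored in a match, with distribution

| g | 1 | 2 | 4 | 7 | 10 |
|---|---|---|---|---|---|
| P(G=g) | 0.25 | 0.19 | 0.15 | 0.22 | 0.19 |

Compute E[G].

4.67

E[G] = Σ g·P(G=g)
 = 1·0.25 + 2·0.19 + 4·0.15 + 7·0.22 + 10·0.19
 = 0.25 + 0.38 + 0.6 + 1.54 + 1.9
 = 4.67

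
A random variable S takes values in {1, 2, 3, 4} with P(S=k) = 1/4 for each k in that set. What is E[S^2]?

7.5

E[S^2] = Σ s^2·P(S=s)
 = 1·1/4 + 4·1/4 + 9·1/4 + 16·1/4
 = 1/4 + 1 + 9/4 + 4
 = 15/2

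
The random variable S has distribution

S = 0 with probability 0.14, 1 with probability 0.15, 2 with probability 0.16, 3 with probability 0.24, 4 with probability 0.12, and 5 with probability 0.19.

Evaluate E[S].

2.62

E[S] = Σ s·P(S=s)
 = 0·0.14 + 1·0.15 + 2·0.16 + 3·0.24 + 4·0.12 + 5·0.19
 = 0 + 0.15 + 0.32 + 0.72 + 0.48 + 0.95
 = 2.62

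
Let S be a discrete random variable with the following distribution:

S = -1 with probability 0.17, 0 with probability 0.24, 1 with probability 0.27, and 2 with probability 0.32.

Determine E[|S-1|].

0.9

E[|S-1|] = Σ |s-1|·P(S=s)
 = 2·0.17 + 1·0.24 + 0·0.27 + 1·0.32
 = 0.34 + 0.24 + 0 + 0.32
 = 0.9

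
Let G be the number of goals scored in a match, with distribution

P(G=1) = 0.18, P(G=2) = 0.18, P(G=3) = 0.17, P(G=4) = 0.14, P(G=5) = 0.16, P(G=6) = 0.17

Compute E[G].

3.43

E[G] = Σ g·P(G=g)
 = 1·0.18 + 2·0.18 + 3·0.17 + 4·0.14 + 5·0.16 + 6·0.17
 = 0.18 + 0.36 + 0.51 + 0.56 + 0.8 + 1.02
 = 3.43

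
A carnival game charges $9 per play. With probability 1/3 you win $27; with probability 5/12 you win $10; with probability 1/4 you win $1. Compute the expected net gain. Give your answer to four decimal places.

4.4167

E[payout] = 27·1/3 + 10·5/12 + 1·1/4
 = 9 + 25/6 + 1/4
 = 161/12
Net = 161/12 - 9 = 53/12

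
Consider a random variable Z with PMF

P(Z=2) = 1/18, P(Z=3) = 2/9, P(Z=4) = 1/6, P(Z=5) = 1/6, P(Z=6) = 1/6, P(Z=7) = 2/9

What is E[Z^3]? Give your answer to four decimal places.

150.1667

E[Z^3] = Σ z^3·P(Z=z)
 = 8·1/18 + 27·2/9 + 64·1/6 + 125·1/6 + 216·1/6 + 343·2/9
 = 4/9 + 6 + 32/3 + 125/6 + 36 + 686/9
 = 901/6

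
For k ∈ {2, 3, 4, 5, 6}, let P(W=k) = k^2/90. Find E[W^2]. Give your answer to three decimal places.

E[W^2] = Σ w^2·P(W=w)
 = 4·2/45 + 9·1/10 + 16·8/45 + 25·5/18 + 36·2/5
 = 8/45 + 9/10 + 128/45 + 125/18 + 72/5
 = 379/15

25.267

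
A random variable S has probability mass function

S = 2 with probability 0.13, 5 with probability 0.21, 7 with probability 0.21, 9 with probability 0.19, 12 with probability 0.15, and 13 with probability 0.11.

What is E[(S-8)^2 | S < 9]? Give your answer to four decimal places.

P(S < 9) = 0.13 + 0.21 + 0.21 = 0.55.
E[(S-8)^2 | S < 9] = [36·0.13 + 9·0.21 + 1·0.21] / 0.55
 = 6.78 / 0.55
 = 678/55

12.3273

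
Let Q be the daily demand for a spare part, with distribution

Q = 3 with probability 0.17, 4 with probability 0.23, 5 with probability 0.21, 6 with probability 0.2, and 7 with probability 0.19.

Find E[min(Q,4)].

E[min(Q,4)] = Σ min(q,4)·P(Q=q)
 = 3·0.17 + 4·0.23 + 4·0.21 + 4·0.2 + 4·0.19
 = 0.51 + 0.92 + 0.84 + 0.8 + 0.76
 = 3.83

3.83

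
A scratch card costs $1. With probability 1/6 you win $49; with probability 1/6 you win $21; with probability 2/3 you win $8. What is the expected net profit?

16

E[payout] = 49·1/6 + 21·1/6 + 8·2/3
 = 49/6 + 7/2 + 16/3
 = 17
Net = 17 - 1 = 16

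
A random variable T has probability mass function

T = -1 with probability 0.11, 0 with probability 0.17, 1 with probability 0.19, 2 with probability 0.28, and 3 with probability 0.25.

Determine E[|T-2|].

1.11

E[|T-2|] = Σ |t-2|·P(T=t)
 = 3·0.11 + 2·0.17 + 1·0.19 + 0·0.28 + 1·0.25
 = 0.33 + 0.34 + 0.19 + 0 + 0.25
 = 1.11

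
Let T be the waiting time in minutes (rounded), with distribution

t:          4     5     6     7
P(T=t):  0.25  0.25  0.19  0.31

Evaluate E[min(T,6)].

5.25

E[min(T,6)] = Σ min(t,6)·P(T=t)
 = 4·0.25 + 5·0.25 + 6·0.19 + 6·0.31
 = 1 + 1.25 + 1.14 + 1.86
 = 5.25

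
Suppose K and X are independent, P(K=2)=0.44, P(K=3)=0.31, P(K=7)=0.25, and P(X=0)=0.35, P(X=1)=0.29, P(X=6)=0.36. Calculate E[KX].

E[KX] = Σ_k Σ_x kx · P(K=k)P(X=x)
 = 0·0.154 + 2·0.1276 + 12·0.1584 + 0·0.1085 + 3·0.0899 + 18·0.1116 + 0·0.0875 + 7·0.0725 + 42·0.09
 = 0 + 0.2552 + 1.9008 + 0 + 0.2697 + 2.0088 + 0 + 0.5075 + 3.78
 = 8.722

8.722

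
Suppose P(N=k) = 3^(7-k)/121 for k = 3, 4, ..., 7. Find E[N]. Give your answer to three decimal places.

E[N] = Σ n·P(N=n)
 = 3·81/121 + 4·27/121 + 5·9/121 + 6·3/121 + 7·1/121
 = 243/121 + 108/121 + 45/121 + 18/121 + 7/121
 = 421/121

3.479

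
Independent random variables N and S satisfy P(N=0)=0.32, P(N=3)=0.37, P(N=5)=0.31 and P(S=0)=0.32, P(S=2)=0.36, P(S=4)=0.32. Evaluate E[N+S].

4.66

E[N+S] = Σ_n Σ_s (n+s) · P(N=n)P(S=s)
 = 0·0.1024 + 2·0.1152 + 4·0.1024 + 3·0.1184 + 5·0.1332 + 7·0.1184 + 5·0.0992 + 7·0.1116 + 9·0.0992
 = 0 + 0.2304 + 0.4096 + 0.3552 + 0.666 + 0.8288 + 0.496 + 0.7812 + 0.8928
 = 4.66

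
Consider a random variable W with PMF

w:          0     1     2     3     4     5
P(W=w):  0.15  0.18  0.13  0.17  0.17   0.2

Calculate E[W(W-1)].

7.32

E[W(W-1)] = Σ w(w-1)·P(W=w)
 = 0·0.15 + 0·0.18 + 2·0.13 + 6·0.17 + 12·0.17 + 20·0.2
 = 0 + 0 + 0.26 + 1.02 + 2.04 + 4
 = 7.32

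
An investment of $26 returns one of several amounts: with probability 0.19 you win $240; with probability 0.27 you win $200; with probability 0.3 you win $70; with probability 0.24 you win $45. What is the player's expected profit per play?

E[payout] = 240·0.19 + 200·0.27 + 70·0.3 + 45·0.24
 = 45.6 + 54 + 21 + 10.8
 = 131.4
Net = 131.4 - 26 = 105.4

105.4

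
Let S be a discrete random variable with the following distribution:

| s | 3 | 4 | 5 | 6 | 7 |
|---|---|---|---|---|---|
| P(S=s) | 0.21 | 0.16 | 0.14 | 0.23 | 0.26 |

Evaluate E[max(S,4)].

E[max(S,4)] = Σ max(s,4)·P(S=s)
 = 4·0.21 + 4·0.16 + 5·0.14 + 6·0.23 + 7·0.26
 = 0.84 + 0.64 + 0.7 + 1.38 + 1.82
 = 5.38

5.38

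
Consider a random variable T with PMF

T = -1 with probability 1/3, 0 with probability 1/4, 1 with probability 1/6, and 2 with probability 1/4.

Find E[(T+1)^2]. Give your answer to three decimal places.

E[(T+1)^2] = Σ (t+1)^2·P(T=t)
 = 0·1/3 + 1·1/4 + 4·1/6 + 9·1/4
 = 0 + 1/4 + 2/3 + 9/4
 = 19/6

3.167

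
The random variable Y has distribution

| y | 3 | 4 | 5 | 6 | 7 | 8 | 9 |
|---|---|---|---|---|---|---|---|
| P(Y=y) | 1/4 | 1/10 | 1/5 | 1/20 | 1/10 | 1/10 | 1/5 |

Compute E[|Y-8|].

2.65

E[|Y-8|] = Σ |y-8|·P(Y=y)
 = 5·1/4 + 4·1/10 + 3·1/5 + 2·1/20 + 1·1/10 + 0·1/10 + 1·1/5
 = 5/4 + 2/5 + 3/5 + 1/10 + 1/10 + 0 + 1/5
 = 53/20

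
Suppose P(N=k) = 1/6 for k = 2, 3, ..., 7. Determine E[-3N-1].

-14.5

E[-3N-1] = Σ (-3n-1)·P(N=n)
 = (-7)·1/6 + (-10)·1/6 + (-13)·1/6 + (-16)·1/6 + (-19)·1/6 + (-22)·1/6
 = (-7/6) + (-5/3) + (-13/6) + (-8/3) + (-19/6) + (-11/3)
 = -29/2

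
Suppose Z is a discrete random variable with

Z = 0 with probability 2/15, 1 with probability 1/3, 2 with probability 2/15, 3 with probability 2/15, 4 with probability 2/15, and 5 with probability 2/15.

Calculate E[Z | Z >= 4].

P(Z >= 4) = 2/15 + 2/15 = 4/15.
E[Z | Z >= 4] = [4·2/15 + 5·2/15] / (4/15)
 = 6/5 / (4/15)
 = 9/2

4.5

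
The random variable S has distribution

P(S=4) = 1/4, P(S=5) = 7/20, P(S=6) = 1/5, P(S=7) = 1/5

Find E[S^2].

E[S^2] = Σ s^2·P(S=s)
 = 16·1/4 + 25·7/20 + 36·1/5 + 49·1/5
 = 4 + 35/4 + 36/5 + 49/5
 = 119/4

29.75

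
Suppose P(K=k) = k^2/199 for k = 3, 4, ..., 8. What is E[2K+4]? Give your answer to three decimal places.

E[2K+4] = Σ (2k+4)·P(K=k)
 = 10·9/199 + 12·16/199 + 14·25/199 + 16·36/199 + 18·49/199 + 20·64/199
 = 90/199 + 192/199 + 350/199 + 576/199 + 882/199 + 1280/199
 = 3370/199

16.935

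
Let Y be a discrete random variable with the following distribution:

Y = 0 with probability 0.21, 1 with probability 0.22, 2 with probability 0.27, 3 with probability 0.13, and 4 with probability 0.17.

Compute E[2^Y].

5.49

E[2^Y] = Σ 2^y·P(Y=y)
 = 1·0.21 + 2·0.22 + 4·0.27 + 8·0.13 + 16·0.17
 = 0.21 + 0.44 + 1.08 + 1.04 + 2.72
 = 5.49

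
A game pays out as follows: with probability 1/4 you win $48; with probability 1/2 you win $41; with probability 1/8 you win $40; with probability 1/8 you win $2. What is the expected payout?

37.75

E[payout] = 48·1/4 + 41·1/2 + 40·1/8 + 2·1/8
 = 12 + 41/2 + 5 + 1/4
 = 151/4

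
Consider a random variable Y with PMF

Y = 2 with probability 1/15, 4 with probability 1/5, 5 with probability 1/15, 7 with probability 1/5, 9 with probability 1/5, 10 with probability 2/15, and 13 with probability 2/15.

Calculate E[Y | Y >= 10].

11.5

P(Y >= 10) = 2/15 + 2/15 = 4/15.
E[Y | Y >= 10] = [10·2/15 + 13·2/15] / (4/15)
 = 46/15 / (4/15)
 = 23/2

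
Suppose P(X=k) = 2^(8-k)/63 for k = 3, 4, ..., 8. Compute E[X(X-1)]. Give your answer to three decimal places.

E[X(X-1)] = Σ x(x-1)·P(X=x)
 = 6·32/63 + 12·16/63 + 20·8/63 + 30·4/63 + 42·2/63 + 56·1/63
 = 64/21 + 64/21 + 160/63 + 40/21 + 4/3 + 8/9
 = 268/21

12.762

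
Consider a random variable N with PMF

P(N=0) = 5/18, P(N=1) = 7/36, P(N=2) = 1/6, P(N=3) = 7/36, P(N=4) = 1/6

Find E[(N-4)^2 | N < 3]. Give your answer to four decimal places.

10.7391

P(N < 3) = 5/18 + 7/36 + 1/6 = 23/36.
E[(N-4)^2 | N < 3] = [16·5/18 + 9·7/36 + 4·1/6] / (23/36)
 = 247/36 / (23/36)
 = 247/23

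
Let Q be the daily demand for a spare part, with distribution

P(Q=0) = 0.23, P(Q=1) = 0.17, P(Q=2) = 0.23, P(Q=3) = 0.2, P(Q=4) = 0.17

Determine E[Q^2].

E[Q^2] = Σ q^2·P(Q=q)
 = 0·0.23 + 1·0.17 + 4·0.23 + 9·0.2 + 16·0.17
 = 0 + 0.17 + 0.92 + 1.8 + 2.72
 = 5.61

5.61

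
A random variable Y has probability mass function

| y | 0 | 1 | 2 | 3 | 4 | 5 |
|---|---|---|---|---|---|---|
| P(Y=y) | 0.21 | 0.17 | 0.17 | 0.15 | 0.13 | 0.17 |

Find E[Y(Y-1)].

6.2

E[Y(Y-1)] = Σ y(y-1)·P(Y=y)
 = 0·0.21 + 0·0.17 + 2·0.17 + 6·0.15 + 12·0.13 + 20·0.17
 = 0 + 0 + 0.34 + 0.9 + 1.56 + 3.4
 = 6.2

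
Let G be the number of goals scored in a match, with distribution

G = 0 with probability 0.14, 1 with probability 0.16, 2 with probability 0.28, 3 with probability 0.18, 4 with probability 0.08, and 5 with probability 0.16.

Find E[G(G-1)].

5.8

E[G(G-1)] = Σ g(g-1)·P(G=g)
 = 0·0.14 + 0·0.16 + 2·0.28 + 6·0.18 + 12·0.08 + 20·0.16
 = 0 + 0 + 0.56 + 1.08 + 0.96 + 3.2
 = 5.8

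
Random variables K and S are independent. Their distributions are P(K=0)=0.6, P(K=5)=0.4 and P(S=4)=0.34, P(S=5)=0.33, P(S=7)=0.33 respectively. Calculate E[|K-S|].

E[|K-S|] = Σ_k Σ_s |k-s| · P(K=k)P(S=s)
 = 4·0.204 + 5·0.198 + 7·0.198 + 1·0.136 + 0·0.132 + 2·0.132
 = 0.816 + 0.99 + 1.386 + 0.136 + 0 + 0.264
 = 3.592

3.592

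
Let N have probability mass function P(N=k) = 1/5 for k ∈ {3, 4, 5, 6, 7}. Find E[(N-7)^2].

6

E[(N-7)^2] = Σ (n-7)^2·P(N=n)
 = 16·1/5 + 9·1/5 + 4·1/5 + 1·1/5 + 0·1/5
 = 16/5 + 9/5 + 4/5 + 1/5 + 0
 = 6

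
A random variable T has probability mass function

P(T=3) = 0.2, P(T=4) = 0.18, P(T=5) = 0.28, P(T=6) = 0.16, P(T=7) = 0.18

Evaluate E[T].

4.94

E[T] = Σ t·P(T=t)
 = 3·0.2 + 4·0.18 + 5·0.28 + 6·0.16 + 7·0.18
 = 0.6 + 0.72 + 1.4 + 0.96 + 1.26
 = 4.94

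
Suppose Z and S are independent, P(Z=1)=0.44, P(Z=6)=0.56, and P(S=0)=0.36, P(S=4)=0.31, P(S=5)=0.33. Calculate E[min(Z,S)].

E[min(Z,S)] = Σ_z Σ_s min(z,s) · P(Z=z)P(S=s)
 = 0·0.1584 + 1·0.1364 + 1·0.1452 + 0·0.2016 + 4·0.1736 + 5·0.1848
 = 0 + 0.1364 + 0.1452 + 0 + 0.6944 + 0.924
 = 1.9

1.9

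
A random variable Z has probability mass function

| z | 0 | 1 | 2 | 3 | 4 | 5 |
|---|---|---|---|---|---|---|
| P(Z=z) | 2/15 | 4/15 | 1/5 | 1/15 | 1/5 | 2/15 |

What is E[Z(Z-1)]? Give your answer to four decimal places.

E[Z(Z-1)] = Σ z(z-1)·P(Z=z)
 = 0·2/15 + 0·4/15 + 2·1/5 + 6·1/15 + 12·1/5 + 20·2/15
 = 0 + 0 + 2/5 + 2/5 + 12/5 + 8/3
 = 88/15

5.8667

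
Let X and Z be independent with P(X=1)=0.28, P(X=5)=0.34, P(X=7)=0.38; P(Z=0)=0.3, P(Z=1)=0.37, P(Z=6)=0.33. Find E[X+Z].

6.99

E[X+Z] = Σ_x Σ_z (x+z) · P(X=x)P(Z=z)
 = 1·0.084 + 2·0.1036 + 7·0.0924 + 5·0.102 + 6·0.1258 + 11·0.1122 + 7·0.114 + 8·0.1406 + 13·0.1254
 = 0.084 + 0.2072 + 0.6468 + 0.51 + 0.7548 + 1.2342 + 0.798 + 1.1248 + 1.6302
 = 6.99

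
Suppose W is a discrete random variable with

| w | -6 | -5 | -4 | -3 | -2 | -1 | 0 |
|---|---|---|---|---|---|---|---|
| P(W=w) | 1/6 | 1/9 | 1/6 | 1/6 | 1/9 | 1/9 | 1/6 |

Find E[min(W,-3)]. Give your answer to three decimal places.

E[min(W,-3)] = Σ min(w,-3)·P(W=w)
 = (-6)·1/6 + (-5)·1/9 + (-4)·1/6 + (-3)·1/6 + (-3)·1/9 + (-3)·1/9 + (-3)·1/6
 = (-1) + (-5/9) + (-2/3) + (-1/2) + (-1/3) + (-1/3) + (-1/2)
 = -35/9

-3.889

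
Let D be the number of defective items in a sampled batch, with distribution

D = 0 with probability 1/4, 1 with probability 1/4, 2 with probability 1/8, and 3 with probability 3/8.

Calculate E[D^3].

E[D^3] = Σ d^3·P(D=d)
 = 0·1/4 + 1·1/4 + 8·1/8 + 27·3/8
 = 0 + 1/4 + 1 + 81/8
 = 91/8

11.375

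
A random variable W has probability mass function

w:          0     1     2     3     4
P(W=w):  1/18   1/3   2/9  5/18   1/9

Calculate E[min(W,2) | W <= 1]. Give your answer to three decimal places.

0.857

P(W <= 1) = 1/18 + 1/3 = 7/18.
E[min(W,2) | W <= 1] = [0·1/18 + 1·1/3] / (7/18)
 = 1/3 / (7/18)
 = 6/7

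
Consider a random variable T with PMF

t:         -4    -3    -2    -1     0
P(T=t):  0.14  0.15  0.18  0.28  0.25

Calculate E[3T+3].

E[3T+3] = Σ (3t+3)·P(T=t)
 = (-9)·0.14 + (-6)·0.15 + (-3)·0.18 + 0·0.28 + 3·0.25
 = (-1.26) + (-0.9) + (-0.54) + 0 + 0.75
 = -1.95

-1.95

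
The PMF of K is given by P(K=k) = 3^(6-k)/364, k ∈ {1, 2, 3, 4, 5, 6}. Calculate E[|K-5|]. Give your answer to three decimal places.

3.514

E[|K-5|] = Σ |k-5|·P(K=k)
 = 4·243/364 + 3·81/364 + 2·27/364 + 1·9/364 + 0·3/364 + 1·1/364
 = 243/91 + 243/364 + 27/182 + 9/364 + 0 + 1/364
 = 1279/364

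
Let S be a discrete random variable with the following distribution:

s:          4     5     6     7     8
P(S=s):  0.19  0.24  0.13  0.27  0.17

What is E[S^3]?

E[S^3] = Σ s^3·P(S=s)
 = 64·0.19 + 125·0.24 + 216·0.13 + 343·0.27 + 512·0.17
 = 12.16 + 30 + 28.08 + 92.61 + 87.04
 = 249.89

249.89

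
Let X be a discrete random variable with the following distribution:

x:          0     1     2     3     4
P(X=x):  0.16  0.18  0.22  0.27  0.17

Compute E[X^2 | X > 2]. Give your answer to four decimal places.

P(X > 2) = 0.27 + 0.17 = 0.44.
E[X^2 | X > 2] = [9·0.27 + 16·0.17] / 0.44
 = 5.15 / 0.44
 = 515/44

11.7045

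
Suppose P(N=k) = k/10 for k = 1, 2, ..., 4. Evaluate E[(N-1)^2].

E[(N-1)^2] = Σ (n-1)^2·P(N=n)
 = 0·1/10 + 1·1/5 + 4·3/10 + 9·2/5
 = 0 + 1/5 + 6/5 + 18/5
 = 5

5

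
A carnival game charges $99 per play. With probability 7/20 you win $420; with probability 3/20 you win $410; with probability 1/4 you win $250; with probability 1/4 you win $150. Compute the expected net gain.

209.5

E[payout] = 420·7/20 + 410·3/20 + 250·1/4 + 150·1/4
 = 147 + 123/2 + 125/2 + 75/2
 = 617/2
Net = 617/2 - 99 = 419/2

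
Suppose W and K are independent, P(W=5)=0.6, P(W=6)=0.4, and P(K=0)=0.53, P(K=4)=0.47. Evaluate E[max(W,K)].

E[max(W,K)] = Σ_w Σ_k max(w,k) · P(W=w)P(K=k)
 = 5·0.318 + 5·0.282 + 6·0.212 + 6·0.188
 = 1.59 + 1.41 + 1.272 + 1.128
 = 5.4

5.4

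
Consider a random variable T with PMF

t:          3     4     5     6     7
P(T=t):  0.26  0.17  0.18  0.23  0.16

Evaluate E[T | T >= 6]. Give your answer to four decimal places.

6.4103

P(T >= 6) = 0.23 + 0.16 = 0.39.
E[T | T >= 6] = [6·0.23 + 7·0.16] / 0.39
 = 2.5 / 0.39
 = 250/39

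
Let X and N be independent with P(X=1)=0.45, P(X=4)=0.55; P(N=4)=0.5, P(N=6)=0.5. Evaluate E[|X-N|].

E[|X-N|] = Σ_x Σ_n |x-n| · P(X=x)P(N=n)
 = 3·0.225 + 5·0.225 + 0·0.275 + 2·0.275
 = 0.675 + 1.125 + 0 + 0.55
 = 2.35

2.35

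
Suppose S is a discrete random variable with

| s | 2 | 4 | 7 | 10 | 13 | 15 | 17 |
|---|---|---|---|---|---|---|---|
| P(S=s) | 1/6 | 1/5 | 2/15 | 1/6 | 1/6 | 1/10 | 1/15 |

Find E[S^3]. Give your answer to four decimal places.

E[S^3] = Σ s^3·P(S=s)
 = 8·1/6 + 64·1/5 + 343·2/15 + 1000·1/6 + 2197·1/6 + 3375·1/10 + 4913·1/15
 = 4/3 + 64/5 + 686/15 + 500/3 + 2197/6 + 675/2 + 4913/15
 = 18866/15

1257.7333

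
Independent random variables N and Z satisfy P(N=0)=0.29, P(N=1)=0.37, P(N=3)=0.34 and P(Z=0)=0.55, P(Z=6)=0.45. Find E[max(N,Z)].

E[max(N,Z)] = Σ_n Σ_z max(n,z) · P(N=n)P(Z=z)
 = 0·0.1595 + 6·0.1305 + 1·0.2035 + 6·0.1665 + 3·0.187 + 6·0.153
 = 0 + 0.783 + 0.2035 + 0.999 + 0.561 + 0.918
 = 3.4645

3.4645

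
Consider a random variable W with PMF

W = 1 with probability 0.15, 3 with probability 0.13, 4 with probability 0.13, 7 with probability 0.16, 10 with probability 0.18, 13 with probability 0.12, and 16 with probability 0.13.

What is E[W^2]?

82.8

E[W^2] = Σ w^2·P(W=w)
 = 1·0.15 + 9·0.13 + 16·0.13 + 49·0.16 + 100·0.18 + 169·0.12 + 256·0.13
 = 0.15 + 1.17 + 2.08 + 7.84 + 18 + 20.28 + 33.28
 = 82.8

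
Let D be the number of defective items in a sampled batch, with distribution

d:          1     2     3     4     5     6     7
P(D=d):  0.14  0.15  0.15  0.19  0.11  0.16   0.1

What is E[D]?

3.86

E[D] = Σ d·P(D=d)
 = 1·0.14 + 2·0.15 + 3·0.15 + 4·0.19 + 5·0.11 + 6·0.16 + 7·0.1
 = 0.14 + 0.3 + 0.45 + 0.76 + 0.55 + 0.96 + 0.7
 = 3.86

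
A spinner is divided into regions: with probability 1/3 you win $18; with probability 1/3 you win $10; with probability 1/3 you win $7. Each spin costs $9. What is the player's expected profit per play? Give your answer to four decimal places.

E[payout] = 18·1/3 + 10·1/3 + 7·1/3
 = 6 + 10/3 + 7/3
 = 35/3
Net = 35/3 - 9 = 8/3

2.6667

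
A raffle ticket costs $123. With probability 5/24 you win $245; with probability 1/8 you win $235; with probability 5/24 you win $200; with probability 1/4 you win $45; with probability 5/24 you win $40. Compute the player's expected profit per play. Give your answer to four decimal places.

E[payout] = 245·5/24 + 235·1/8 + 200·5/24 + 45·1/4 + 40·5/24
 = 1225/24 + 235/8 + 125/3 + 45/4 + 25/3
 = 425/3
Net = 425/3 - 123 = 56/3

18.6667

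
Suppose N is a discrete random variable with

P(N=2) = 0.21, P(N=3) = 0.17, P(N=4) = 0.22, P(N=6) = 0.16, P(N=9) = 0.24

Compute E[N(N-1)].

26.16

E[N(N-1)] = Σ n(n-1)·P(N=n)
 = 2·0.21 + 6·0.17 + 12·0.22 + 30·0.16 + 72·0.24
 = 0.42 + 1.02 + 2.64 + 4.8 + 17.28
 = 26.16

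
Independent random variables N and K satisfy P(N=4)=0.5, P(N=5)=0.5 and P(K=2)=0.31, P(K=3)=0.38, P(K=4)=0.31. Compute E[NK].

E[NK] = Σ_n Σ_k nk · P(N=n)P(K=k)
 = 8·0.155 + 12·0.19 + 16·0.155 + 10·0.155 + 15·0.19 + 20·0.155
 = 1.24 + 2.28 + 2.48 + 1.55 + 2.85 + 3.1
 = 13.5

13.5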